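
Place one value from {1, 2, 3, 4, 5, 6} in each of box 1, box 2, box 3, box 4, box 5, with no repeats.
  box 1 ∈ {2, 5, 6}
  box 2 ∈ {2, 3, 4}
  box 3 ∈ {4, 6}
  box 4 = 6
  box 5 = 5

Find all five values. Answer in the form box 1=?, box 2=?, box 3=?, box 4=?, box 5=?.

box 4 must be 6 (only option left). Eliminate 6 elsewhere: box 1, box 3.
box 5's domain is down to {5}, so box 5 = 5. Strike 5 from box 1.
box 1 must be 2 (only option left). Remove 2 from box 2.
box 3 must be 4 (only option left). Eliminate 4 elsewhere: box 2.
That leaves box 2 = 3.

box 1=2, box 2=3, box 3=4, box 4=6, box 5=5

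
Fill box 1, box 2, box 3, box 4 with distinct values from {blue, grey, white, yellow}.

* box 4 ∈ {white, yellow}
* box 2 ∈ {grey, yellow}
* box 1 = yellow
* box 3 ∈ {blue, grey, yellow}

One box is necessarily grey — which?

box 2

box 1's domain is down to {yellow}, so box 1 = yellow. Eliminate yellow elsewhere: box 2, box 3, box 4.
So grey goes to box 2.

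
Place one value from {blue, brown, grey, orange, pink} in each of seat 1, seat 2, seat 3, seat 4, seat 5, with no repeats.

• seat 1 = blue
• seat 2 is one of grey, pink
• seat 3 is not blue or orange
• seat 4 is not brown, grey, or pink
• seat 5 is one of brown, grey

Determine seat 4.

orange

seat 1's domain is down to {blue}, so seat 1 = blue. Strike blue from seat 4.
So seat 4 = orange.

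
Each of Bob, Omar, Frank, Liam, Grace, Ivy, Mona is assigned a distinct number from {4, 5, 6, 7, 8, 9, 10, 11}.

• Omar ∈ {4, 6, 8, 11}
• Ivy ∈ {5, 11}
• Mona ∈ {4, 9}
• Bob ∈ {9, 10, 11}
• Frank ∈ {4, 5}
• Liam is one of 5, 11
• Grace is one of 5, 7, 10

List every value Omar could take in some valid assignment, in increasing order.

6, 8

Liam and Ivy between them cover only {5, 11} — a naked pair. Remove those values from Bob, Omar, Frank, Grace.
Frank's domain is down to {4}, so Frank = 4. So Omar, Mona can't be 4.
That leaves Mona = 9. Remove 9 from Bob.
That leaves Bob = 10. So Grace can't be 10.
That leaves Grace = 7.
No further eliminations apply; Omar can still be any of 6, 8.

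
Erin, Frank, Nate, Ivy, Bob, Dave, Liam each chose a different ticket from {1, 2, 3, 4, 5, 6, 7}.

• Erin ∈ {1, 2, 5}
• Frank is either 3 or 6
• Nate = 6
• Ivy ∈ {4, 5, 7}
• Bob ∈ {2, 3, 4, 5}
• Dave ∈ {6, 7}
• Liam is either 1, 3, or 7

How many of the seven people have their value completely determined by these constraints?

Nate must be 6 (only option left). Eliminate 6 elsewhere: Frank, Dave.
Dave must be 7 (only option left). Strike 7 from Ivy, Liam.
Frank's domain is down to {3}, so Frank = 3. Strike 3 from Bob, Liam.
That leaves Liam = 1. So Erin can't be 1.
Determined: Frank=3, Nate=6, Dave=7, Liam=1. The other people each still have more than one consistent value. That makes 4.

4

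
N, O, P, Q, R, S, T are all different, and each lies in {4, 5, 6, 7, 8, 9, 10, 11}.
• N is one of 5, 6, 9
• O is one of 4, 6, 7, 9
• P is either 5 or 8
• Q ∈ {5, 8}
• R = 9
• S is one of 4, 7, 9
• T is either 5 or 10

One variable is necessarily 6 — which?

R's domain is down to {9}, so R = 9. So N, O, S can't be 9.
The 6 still-open variables together cover exactly {4, 5, 6, 7, 8, 10} — 6 values for 6 variables — and 10 appears only in T's list, so T = 10.
P and Q between them cover only {5, 8} — a naked pair. Remove those values from N.
So 6 goes to N.

N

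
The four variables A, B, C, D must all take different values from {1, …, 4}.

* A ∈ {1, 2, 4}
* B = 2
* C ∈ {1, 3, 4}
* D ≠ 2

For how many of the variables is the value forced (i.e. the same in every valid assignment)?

1

B has just one choice, so B = 2. Remove 2 from A.
Determined: B=2. The other variables each still have more than one consistent value. That makes 1.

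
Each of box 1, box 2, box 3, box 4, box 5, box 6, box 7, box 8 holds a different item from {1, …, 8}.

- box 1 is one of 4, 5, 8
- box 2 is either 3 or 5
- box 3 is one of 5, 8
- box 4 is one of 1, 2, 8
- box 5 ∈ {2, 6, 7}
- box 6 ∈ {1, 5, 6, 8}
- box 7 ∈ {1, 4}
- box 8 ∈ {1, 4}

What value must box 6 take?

6

The 8 variables draw from only 8 values {1, 2, 3, 4, 5, 6, 7, 8}, so each is used; only box 2 can be 3, hence box 2 = 3.
The 7 still-open variables draw from only 7 values {1, 2, 4, 5, 6, 7, 8}, so each is used; only box 5 can be 7, hence box 5 = 7.
Among the 6 still-open variables, 2 fits only box 4 (and all 6 values in {1, 2, 4, 5, 6, 8} must be used), so box 4 = 2.
The 5 still-open variables draw from only 5 values {1, 4, 5, 6, 8}, so each is used; only box 6 can be 6, hence box 6 = 6.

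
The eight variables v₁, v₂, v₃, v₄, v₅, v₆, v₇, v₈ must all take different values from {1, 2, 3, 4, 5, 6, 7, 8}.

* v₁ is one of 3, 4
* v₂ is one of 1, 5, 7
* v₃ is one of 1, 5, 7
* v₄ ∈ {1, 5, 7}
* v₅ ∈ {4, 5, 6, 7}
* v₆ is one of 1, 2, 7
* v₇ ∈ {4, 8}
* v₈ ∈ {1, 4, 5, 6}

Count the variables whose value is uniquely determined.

The 8 variables draw from only 8 values {1, 2, 3, 4, 5, 6, 7, 8}, so each is used; only v₆ can be 2, hence v₆ = 2.
Among the 7 still-open variables, 3 fits only v₁ (and all 7 values in {1, 3, 4, 5, 6, 7, 8} must be used), so v₁ = 3.
The 6 still-open variables together cover exactly {1, 4, 5, 6, 7, 8} — 6 values for 6 variables — and 8 appears only in v₇'s list, so v₇ = 8.
v₂, v₃, v₄ between them cover only {1, 5, 7} — a naked triple. Remove those values from v₅, v₈.
Determined: v₁=3, v₆=2, v₇=8. The other variables each still have more than one consistent value. That makes 3.

3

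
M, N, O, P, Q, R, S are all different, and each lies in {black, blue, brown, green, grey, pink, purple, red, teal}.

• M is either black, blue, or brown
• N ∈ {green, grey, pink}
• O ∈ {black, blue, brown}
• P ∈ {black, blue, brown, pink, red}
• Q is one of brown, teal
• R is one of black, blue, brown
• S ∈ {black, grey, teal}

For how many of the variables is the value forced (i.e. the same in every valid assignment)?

M, O, R share exactly the 3 values {black, blue, brown}; by pigeonhole those values go to them, so strike black, blue, brown from P, Q, S.
That leaves Q = teal. Remove teal from S.
S has just one choice, so S = grey. Remove grey from N.
Determined: Q=teal, S=grey. The other variables each still have more than one consistent value. That makes 2.

2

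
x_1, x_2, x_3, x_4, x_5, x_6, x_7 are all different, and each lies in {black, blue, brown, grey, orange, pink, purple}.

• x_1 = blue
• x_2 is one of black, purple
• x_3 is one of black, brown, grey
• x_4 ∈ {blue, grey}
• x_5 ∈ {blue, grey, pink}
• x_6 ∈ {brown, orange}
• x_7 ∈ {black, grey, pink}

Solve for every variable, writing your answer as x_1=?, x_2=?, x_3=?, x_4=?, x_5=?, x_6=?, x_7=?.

x_1=blue, x_2=purple, x_3=brown, x_4=grey, x_5=pink, x_6=orange, x_7=black

x_1 must be blue (only option left). Eliminate blue elsewhere: x_4, x_5.
x_4's domain is down to {grey}, so x_4 = grey. So x_3, x_5, x_7 can't be grey.
x_5's domain is down to {pink}, so x_5 = pink. Eliminate pink elsewhere: x_7.
That leaves x_7 = black. Eliminate black elsewhere: x_2, x_3.
x_2 must be purple (only option left).
x_3 must be brown (only option left). So x_6 can't be brown.
x_6 has just one choice, so x_6 = orange.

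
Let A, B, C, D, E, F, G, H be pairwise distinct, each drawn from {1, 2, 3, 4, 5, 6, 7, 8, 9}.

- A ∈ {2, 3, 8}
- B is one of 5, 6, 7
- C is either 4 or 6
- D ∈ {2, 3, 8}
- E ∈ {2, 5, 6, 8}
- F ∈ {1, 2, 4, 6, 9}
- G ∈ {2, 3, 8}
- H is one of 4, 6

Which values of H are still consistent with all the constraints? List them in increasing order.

C and H share exactly the 2 values {4, 6}; by pigeonhole those values go to them, so strike 4, 6 from B, E, F.
A, D, G share exactly the 3 values {2, 3, 8}; by pigeonhole those values go to them, so strike 2, 3, 8 from E, F.
E's domain is down to {5}, so E = 5. So B can't be 5.
B has just one choice, so B = 7.
No further eliminations apply; H can still be any of 4, 6.

4, 6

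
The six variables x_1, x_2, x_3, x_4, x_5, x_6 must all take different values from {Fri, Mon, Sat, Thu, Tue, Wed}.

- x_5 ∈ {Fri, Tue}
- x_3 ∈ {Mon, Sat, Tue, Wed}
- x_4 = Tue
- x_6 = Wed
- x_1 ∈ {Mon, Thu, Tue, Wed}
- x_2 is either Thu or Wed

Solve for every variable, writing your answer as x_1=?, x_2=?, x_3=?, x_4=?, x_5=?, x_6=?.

x_4 has just one choice, so x_4 = Tue. Remove Tue from x_1, x_3, x_5.
x_5's domain is down to {Fri}, so x_5 = Fri.
x_6 must be Wed (only option left). Remove Wed from x_1, x_2, x_3.
x_2's domain is down to {Thu}, so x_2 = Thu. Remove Thu from x_1.
x_1 must be Mon (only option left). Eliminate Mon elsewhere: x_3.
x_3 has just one choice, so x_3 = Sat.

x_1=Mon, x_2=Thu, x_3=Sat, x_4=Tue, x_5=Fri, x_6=Wed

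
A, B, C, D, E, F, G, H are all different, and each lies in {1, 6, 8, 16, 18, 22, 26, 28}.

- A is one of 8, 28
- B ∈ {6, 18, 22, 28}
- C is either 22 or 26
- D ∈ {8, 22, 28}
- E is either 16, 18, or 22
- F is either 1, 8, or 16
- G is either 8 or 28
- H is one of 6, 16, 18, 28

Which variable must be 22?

D

The 8 variables draw from only 8 values {1, 6, 8, 16, 18, 22, 26, 28}, so each is used; only F can be 1, hence F = 1.
The 7 still-open variables draw from only 7 values {6, 8, 16, 18, 22, 26, 28}, so each is used; only C can be 26, hence C = 26.
A and G share exactly the 2 values {8, 28}; by pigeonhole those values go to them, so strike 8, 28 from B, D, H.
So 22 goes to D.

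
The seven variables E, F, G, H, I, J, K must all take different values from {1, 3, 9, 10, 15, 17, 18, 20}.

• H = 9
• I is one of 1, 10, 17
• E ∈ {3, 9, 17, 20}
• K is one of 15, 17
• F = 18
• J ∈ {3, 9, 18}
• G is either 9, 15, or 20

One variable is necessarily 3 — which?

J

F has just one choice, so F = 18. Strike 18 from J.
H has just one choice, so H = 9. Strike 9 from E, G, J.
So 3 goes to J.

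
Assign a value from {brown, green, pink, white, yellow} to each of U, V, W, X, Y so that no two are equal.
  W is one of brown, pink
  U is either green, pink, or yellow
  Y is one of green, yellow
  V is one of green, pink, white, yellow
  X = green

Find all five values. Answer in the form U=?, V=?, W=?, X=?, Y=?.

U=pink, V=white, W=brown, X=green, Y=yellow

X must be green (only option left). Strike green from U, V, Y.
Y's domain is down to {yellow}, so Y = yellow. Strike yellow from U, V.
That leaves U = pink. Eliminate pink elsewhere: V, W.
V must be white (only option left).
W must be brown (only option left).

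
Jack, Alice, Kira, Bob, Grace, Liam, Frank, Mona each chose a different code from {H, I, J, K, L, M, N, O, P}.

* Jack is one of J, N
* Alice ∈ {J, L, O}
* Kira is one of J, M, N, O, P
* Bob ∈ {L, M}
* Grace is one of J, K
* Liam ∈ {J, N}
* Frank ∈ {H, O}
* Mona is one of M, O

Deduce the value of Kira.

P

The 8 variables draw from only 8 values {H, J, K, L, M, N, O, P}, so each is used; only Frank can be H, hence Frank = H.
The 7 still-open variables draw from only 7 values {J, K, L, M, N, O, P}, so each is used; only Grace can be K, hence Grace = K.
Among the 6 still-open variables, P fits only Kira (and all 6 values in {J, L, M, N, O, P} must be used), so Kira = P.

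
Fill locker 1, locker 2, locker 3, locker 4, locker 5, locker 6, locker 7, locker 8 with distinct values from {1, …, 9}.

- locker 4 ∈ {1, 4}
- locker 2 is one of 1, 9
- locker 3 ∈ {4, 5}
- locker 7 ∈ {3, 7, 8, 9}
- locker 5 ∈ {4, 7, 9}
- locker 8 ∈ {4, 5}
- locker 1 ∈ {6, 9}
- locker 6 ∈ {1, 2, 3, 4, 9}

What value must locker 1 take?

The 2 variables locker 3 and locker 8 are confined to {4, 5}, which locks those values in; drop them from locker 4, locker 5, locker 6.
locker 4's domain is down to {1}, so locker 4 = 1. So locker 2, locker 6 can't be 1.
locker 2 has just one choice, so locker 2 = 9. Remove 9 from locker 1, locker 5, locker 6, locker 7.
So locker 1 = 6.

6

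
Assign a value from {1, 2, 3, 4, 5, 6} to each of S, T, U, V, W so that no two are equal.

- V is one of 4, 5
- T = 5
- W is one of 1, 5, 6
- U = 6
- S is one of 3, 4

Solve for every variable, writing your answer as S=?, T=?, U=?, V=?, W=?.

S=3, T=5, U=6, V=4, W=1

T must be 5 (only option left). Remove 5 from V, W.
U has just one choice, so U = 6. Remove 6 from W.
V has just one choice, so V = 4. Eliminate 4 elsewhere: S.
W's domain is down to {1}, so W = 1.
That leaves S = 3.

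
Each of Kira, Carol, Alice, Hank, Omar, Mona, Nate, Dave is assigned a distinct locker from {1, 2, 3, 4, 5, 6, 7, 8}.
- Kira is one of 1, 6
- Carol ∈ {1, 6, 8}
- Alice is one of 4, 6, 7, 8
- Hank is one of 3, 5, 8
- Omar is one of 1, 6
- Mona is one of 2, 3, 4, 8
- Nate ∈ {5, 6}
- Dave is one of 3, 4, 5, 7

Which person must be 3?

Among the 8 variables, 2 fits only Mona (and all 8 values in {1, 2, 3, 4, 5, 6, 7, 8} must be used), so Mona = 2.
Kira and Omar share exactly the 2 values {1, 6}; by pigeonhole those values go to them, so strike 1, 6 from Carol, Alice, Nate.
Carol must be 8 (only option left). Remove 8 from Alice, Hank.
Nate has just one choice, so Nate = 5. Remove 5 from Hank, Dave.
So 3 goes to Hank.

Hank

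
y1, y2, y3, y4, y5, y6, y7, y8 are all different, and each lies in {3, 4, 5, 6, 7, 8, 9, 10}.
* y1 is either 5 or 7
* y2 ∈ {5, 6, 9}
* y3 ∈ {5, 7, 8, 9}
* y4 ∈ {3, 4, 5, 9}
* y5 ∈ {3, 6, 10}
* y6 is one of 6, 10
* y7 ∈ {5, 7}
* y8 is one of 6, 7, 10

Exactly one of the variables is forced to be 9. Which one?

y2

The 8 variables together cover exactly {3, 4, 5, 6, 7, 8, 9, 10} — 8 values for 8 variables — and 4 appears only in y4's list, so y4 = 4.
The 7 still-open variables together cover exactly {3, 5, 6, 7, 8, 9, 10} — 7 values for 7 variables — and 3 appears only in y5's list, so y5 = 3.
The 6 still-open variables draw from only 6 values {5, 6, 7, 8, 9, 10}, so each is used; only y3 can be 8, hence y3 = 8.
Among the 5 still-open variables, 9 fits only y2 (and all 5 values in {5, 6, 7, 9, 10} must be used), so y2 = 9.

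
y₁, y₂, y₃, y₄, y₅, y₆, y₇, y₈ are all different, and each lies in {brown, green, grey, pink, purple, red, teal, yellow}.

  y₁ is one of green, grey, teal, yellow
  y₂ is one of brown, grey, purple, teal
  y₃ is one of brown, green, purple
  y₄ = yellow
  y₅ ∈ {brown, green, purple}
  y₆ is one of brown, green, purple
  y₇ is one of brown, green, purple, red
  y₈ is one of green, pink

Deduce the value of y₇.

red

y₄ has just one choice, so y₄ = yellow. So y₁ can't be yellow.
Among the 7 still-open variables, pink fits only y₈ (and all 7 values in {brown, green, grey, pink, purple, red, teal} must be used), so y₈ = pink.
Among the 6 still-open variables, red fits only y₇ (and all 6 values in {brown, green, grey, purple, red, teal} must be used), so y₇ = red.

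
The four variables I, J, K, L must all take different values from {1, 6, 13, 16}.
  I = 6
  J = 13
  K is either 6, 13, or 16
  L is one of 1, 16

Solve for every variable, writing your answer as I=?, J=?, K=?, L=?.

I's domain is down to {6}, so I = 6. Remove 6 from K.
J must be 13 (only option left). Eliminate 13 elsewhere: K.
K must be 16 (only option left). Eliminate 16 elsewhere: L.
That leaves L = 1.

I=6, J=13, K=16, L=1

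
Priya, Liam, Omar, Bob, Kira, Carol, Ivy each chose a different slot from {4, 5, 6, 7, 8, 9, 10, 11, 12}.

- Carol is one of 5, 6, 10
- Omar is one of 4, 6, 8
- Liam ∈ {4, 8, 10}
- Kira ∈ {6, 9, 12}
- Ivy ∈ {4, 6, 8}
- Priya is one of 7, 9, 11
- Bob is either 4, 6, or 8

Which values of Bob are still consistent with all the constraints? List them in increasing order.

Omar, Bob, Ivy between them cover only {4, 6, 8} — a naked triple. Remove those values from Liam, Kira, Carol.
Liam must be 10 (only option left). So Carol can't be 10.
That leaves Carol = 5.
No further eliminations apply; Bob can still be any of 4, 6, 8.

4, 6, 8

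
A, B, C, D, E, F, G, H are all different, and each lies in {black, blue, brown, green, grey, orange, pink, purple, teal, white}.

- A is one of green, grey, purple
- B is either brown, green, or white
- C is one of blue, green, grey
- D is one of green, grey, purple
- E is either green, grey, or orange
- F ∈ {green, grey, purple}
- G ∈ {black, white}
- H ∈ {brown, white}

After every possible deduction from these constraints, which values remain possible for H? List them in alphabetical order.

brown, white

The 8 variables together cover exactly {black, blue, brown, green, grey, orange, purple, white} — 8 values for 8 variables — and black appears only in G's list, so G = black.
The 7 still-open variables together cover exactly {blue, brown, green, grey, orange, purple, white} — 7 values for 7 variables — and blue appears only in C's list, so C = blue.
The 6 still-open variables draw from only 6 values {brown, green, grey, orange, purple, white}, so each is used; only E can be orange, hence E = orange.
A, D, F share exactly the 3 values {green, grey, purple}; by pigeonhole those values go to them, so strike green, grey, purple from B.
No further eliminations apply; H can still be any of brown, white.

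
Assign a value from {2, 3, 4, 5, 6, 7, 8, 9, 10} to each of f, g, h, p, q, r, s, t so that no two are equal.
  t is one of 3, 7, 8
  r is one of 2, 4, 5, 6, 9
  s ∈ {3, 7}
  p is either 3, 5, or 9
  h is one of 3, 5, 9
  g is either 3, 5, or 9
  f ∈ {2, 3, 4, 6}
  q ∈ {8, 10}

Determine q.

g, h, p between them cover only {3, 5, 9} — a naked triple. Remove those values from f, r, s, t.
s's domain is down to {7}, so s = 7. Eliminate 7 elsewhere: t.
t must be 8 (only option left). Eliminate 8 elsewhere: q.
So q = 10.

10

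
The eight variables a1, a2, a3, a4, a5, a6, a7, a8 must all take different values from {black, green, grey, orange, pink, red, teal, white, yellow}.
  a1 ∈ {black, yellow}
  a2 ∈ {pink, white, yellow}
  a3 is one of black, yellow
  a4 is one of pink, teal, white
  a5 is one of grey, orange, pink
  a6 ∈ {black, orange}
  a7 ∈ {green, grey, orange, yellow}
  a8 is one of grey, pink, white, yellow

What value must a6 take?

orange

The 8 variables draw from only 8 values {black, green, grey, orange, pink, teal, white, yellow}, so each is used; only a7 can be green, hence a7 = green.
Among the 7 still-open variables, teal fits only a4 (and all 7 values in {black, grey, orange, pink, teal, white, yellow} must be used), so a4 = teal.
a1 and a3 between them cover only {black, yellow} — a naked pair. Remove those values from a2, a6, a8.
So a6 = orange.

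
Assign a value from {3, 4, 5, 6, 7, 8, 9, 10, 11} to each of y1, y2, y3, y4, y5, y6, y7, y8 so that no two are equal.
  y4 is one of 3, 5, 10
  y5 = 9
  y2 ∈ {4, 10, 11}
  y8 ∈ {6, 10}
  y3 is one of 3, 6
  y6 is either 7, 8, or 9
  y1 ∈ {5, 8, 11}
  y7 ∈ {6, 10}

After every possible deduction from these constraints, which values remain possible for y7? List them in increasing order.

y5 must be 9 (only option left). Remove 9 from y6.
y7 and y8 share exactly the 2 values {6, 10}; by pigeonhole those values go to them, so strike 6, 10 from y2, y3, y4.
y3 must be 3 (only option left). Remove 3 from y4.
y4 must be 5 (only option left). Remove 5 from y1.
No further eliminations apply; y7 can still be any of 6, 10.

6, 10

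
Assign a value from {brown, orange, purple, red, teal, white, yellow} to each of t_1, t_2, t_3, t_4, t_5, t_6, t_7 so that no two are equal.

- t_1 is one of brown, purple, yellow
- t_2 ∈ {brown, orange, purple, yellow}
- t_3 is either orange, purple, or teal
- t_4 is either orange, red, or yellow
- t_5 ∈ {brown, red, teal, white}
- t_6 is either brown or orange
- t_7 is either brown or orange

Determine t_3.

teal

The 7 variables draw from only 7 values {brown, orange, purple, red, teal, white, yellow}, so each is used; only t_5 can be white, hence t_5 = white.
Among the 6 still-open variables, red fits only t_4 (and all 6 values in {brown, orange, purple, red, teal, yellow} must be used), so t_4 = red.
The 5 still-open variables together cover exactly {brown, orange, purple, teal, yellow} — 5 values for 5 variables — and teal appears only in t_3's list, so t_3 = teal.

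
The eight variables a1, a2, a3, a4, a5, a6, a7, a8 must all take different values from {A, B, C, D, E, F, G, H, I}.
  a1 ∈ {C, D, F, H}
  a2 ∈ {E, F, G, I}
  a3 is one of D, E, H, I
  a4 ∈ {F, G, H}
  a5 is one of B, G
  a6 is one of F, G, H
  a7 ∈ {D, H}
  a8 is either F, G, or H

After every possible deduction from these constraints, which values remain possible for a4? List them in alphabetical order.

F, G, H

The 8 variables draw from only 8 values {B, C, D, E, F, G, H, I}, so each is used; only a5 can be B, hence a5 = B.
The 7 still-open variables draw from only 7 values {C, D, E, F, G, H, I}, so each is used; only a1 can be C, hence a1 = C.
a4, a6, a8 between them cover only {F, G, H} — a naked triple. Remove those values from a2, a3, a7.
That leaves a7 = D. So a3 can't be D.
No further eliminations apply; a4 can still be any of F, G, H.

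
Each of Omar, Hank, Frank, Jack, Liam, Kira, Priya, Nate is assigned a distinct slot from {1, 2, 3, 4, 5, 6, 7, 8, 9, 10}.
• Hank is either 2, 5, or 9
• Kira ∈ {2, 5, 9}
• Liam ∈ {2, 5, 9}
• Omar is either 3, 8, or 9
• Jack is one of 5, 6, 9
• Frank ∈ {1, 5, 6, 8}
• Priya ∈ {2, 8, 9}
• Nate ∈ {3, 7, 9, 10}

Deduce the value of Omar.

The 3 variables Hank, Liam, Kira are confined to {2, 5, 9}, which locks those values in; drop them from Omar, Frank, Jack, Priya, Nate.
Jack must be 6 (only option left). Eliminate 6 elsewhere: Frank.
Priya has just one choice, so Priya = 8. Eliminate 8 elsewhere: Omar, Frank.
So Omar = 3.

3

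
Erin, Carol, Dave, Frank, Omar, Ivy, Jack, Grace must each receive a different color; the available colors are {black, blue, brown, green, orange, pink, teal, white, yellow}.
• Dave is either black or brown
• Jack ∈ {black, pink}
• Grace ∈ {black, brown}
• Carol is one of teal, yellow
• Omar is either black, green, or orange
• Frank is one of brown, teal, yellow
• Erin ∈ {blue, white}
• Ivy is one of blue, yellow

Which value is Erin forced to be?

Dave and Grace between them cover only {black, brown} — a naked pair. Remove those values from Frank, Omar, Jack.
That leaves Jack = pink.
Carol and Frank share exactly the 2 values {teal, yellow}; by pigeonhole those values go to them, so strike teal, yellow from Ivy.
Ivy must be blue (only option left). Strike blue from Erin.
So Erin = white.

white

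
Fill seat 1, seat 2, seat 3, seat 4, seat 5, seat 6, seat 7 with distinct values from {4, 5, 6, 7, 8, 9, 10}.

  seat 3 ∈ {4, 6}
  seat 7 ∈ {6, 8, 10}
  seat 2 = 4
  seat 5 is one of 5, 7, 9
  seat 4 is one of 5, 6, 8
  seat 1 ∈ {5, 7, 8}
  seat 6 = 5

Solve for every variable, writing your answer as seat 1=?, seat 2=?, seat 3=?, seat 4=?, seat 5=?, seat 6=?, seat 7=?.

seat 1=7, seat 2=4, seat 3=6, seat 4=8, seat 5=9, seat 6=5, seat 7=10

seat 2 has just one choice, so seat 2 = 4. Remove 4 from seat 3.
seat 3 has just one choice, so seat 3 = 6. Remove 6 from seat 4, seat 7.
seat 6 must be 5 (only option left). Eliminate 5 elsewhere: seat 1, seat 4, seat 5.
That leaves seat 4 = 8. Eliminate 8 elsewhere: seat 1, seat 7.
seat 7 must be 10 (only option left).
seat 1's domain is down to {7}, so seat 1 = 7. Remove 7 from seat 5.
seat 5 has just one choice, so seat 5 = 9.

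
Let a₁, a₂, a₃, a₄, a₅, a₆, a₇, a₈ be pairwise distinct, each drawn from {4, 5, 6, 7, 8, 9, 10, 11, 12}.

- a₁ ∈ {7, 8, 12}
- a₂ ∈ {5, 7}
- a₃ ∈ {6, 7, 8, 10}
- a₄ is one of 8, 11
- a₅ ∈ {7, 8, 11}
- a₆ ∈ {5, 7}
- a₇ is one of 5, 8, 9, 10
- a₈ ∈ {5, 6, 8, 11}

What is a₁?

The 8 variables together cover exactly {5, 6, 7, 8, 9, 10, 11, 12} — 8 values for 8 variables — and 9 appears only in a₇'s list, so a₇ = 9.
Among the 7 still-open variables, 10 fits only a₃ (and all 7 values in {5, 6, 7, 8, 10, 11, 12} must be used), so a₃ = 10.
The 6 still-open variables together cover exactly {5, 6, 7, 8, 11, 12} — 6 values for 6 variables — and 6 appears only in a₈'s list, so a₈ = 6.
The 5 still-open variables draw from only 5 values {5, 7, 8, 11, 12}, so each is used; only a₁ can be 12, hence a₁ = 12.

12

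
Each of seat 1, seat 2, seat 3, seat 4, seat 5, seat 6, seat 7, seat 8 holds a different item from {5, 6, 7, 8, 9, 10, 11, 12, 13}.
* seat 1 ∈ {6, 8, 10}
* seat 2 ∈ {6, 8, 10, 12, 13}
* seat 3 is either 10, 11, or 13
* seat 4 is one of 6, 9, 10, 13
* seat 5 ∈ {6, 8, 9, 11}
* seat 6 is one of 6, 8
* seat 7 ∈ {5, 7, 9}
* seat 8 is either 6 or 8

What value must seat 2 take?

The 2 variables seat 6 and seat 8 are confined to {6, 8}, which locks those values in; drop them from seat 1, seat 2, seat 4, seat 5.
seat 1 must be 10 (only option left). Strike 10 from seat 2, seat 3, seat 4.
seat 3, seat 4, seat 5 share exactly the 3 values {9, 11, 13}; by pigeonhole those values go to them, so strike 9, 11, 13 from seat 2, seat 7.
So seat 2 = 12.

12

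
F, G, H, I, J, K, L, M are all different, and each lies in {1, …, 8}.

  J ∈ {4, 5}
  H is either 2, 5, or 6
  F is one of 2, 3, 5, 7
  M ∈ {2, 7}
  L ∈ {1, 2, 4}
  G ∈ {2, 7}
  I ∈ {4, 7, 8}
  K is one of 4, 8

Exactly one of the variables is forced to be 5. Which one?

J

The 8 variables draw from only 8 values {1, 2, 3, 4, 5, 6, 7, 8}, so each is used; only L can be 1, hence L = 1.
Among the 7 still-open variables, 3 fits only F (and all 7 values in {2, 3, 4, 5, 6, 7, 8} must be used), so F = 3.
Among the 6 still-open variables, 6 fits only H (and all 6 values in {2, 4, 5, 6, 7, 8} must be used), so H = 6.
The 5 still-open variables draw from only 5 values {2, 4, 5, 7, 8}, so each is used; only J can be 5, hence J = 5.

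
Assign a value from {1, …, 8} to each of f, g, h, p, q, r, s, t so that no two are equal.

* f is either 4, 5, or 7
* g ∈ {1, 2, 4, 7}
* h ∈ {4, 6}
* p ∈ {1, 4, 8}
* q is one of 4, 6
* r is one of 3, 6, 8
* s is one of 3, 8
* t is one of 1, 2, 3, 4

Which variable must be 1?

p

Among the 8 variables, 5 fits only f (and all 8 values in {1, 2, 3, 4, 5, 6, 7, 8} must be used), so f = 5.
Among the 7 still-open variables, 7 fits only g (and all 7 values in {1, 2, 3, 4, 6, 7, 8} must be used), so g = 7.
Among the 6 still-open variables, 2 fits only t (and all 6 values in {1, 2, 3, 4, 6, 8} must be used), so t = 2.
The 5 still-open variables draw from only 5 values {1, 3, 4, 6, 8}, so each is used; only p can be 1, hence p = 1.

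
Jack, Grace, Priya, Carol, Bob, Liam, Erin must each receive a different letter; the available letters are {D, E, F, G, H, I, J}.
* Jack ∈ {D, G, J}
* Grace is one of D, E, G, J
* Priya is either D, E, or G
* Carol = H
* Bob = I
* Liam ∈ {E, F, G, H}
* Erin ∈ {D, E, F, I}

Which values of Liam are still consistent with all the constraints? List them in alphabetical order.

E, F, G

Carol must be H (only option left). Remove H from Liam.
Bob must be I (only option left). Eliminate I elsewhere: Erin.
No further eliminations apply; Liam can still be any of E, F, G.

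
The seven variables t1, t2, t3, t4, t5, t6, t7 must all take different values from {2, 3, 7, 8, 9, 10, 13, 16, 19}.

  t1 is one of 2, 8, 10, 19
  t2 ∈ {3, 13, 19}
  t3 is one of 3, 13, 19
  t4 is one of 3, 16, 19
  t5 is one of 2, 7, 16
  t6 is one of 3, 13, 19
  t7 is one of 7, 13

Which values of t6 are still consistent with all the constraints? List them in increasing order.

3, 13, 19

The 3 variables t2, t3, t6 are confined to {3, 13, 19}, which locks those values in; drop them from t1, t4, t7.
That leaves t4 = 16. Remove 16 from t5.
That leaves t7 = 7. Eliminate 7 elsewhere: t5.
t5 must be 2 (only option left). Eliminate 2 elsewhere: t1.
No further eliminations apply; t6 can still be any of 3, 13, 19.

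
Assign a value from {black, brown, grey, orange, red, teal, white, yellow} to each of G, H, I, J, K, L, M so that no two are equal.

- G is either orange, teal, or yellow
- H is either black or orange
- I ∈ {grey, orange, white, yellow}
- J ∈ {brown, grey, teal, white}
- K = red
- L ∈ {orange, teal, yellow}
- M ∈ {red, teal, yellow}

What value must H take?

K's domain is down to {red}, so K = red. Remove red from M.
The 3 variables G, L, M are confined to {orange, teal, yellow}, which locks those values in; drop them from H, I, J.
So H = black.

black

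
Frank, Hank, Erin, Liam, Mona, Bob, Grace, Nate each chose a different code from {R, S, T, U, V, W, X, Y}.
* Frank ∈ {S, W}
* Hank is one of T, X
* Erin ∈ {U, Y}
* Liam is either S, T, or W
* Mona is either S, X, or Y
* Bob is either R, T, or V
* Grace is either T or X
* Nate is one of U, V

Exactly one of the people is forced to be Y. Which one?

The 8 variables together cover exactly {R, S, T, U, V, W, X, Y} — 8 values for 8 variables — and R appears only in Bob's list, so Bob = R.
Among the 7 still-open variables, V fits only Nate (and all 7 values in {S, T, U, V, W, X, Y} must be used), so Nate = V.
The 6 still-open variables together cover exactly {S, T, U, W, X, Y} — 6 values for 6 variables — and U appears only in Erin's list, so Erin = U.
Among the 5 still-open variables, Y fits only Mona (and all 5 values in {S, T, W, X, Y} must be used), so Mona = Y.

Mona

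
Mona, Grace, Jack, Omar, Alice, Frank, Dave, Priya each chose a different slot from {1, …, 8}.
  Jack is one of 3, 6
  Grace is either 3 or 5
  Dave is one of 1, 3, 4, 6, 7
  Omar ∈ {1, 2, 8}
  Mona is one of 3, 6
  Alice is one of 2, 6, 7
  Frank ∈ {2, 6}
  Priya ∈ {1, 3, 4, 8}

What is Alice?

Among the 8 variables, 5 fits only Grace (and all 8 values in {1, 2, 3, 4, 5, 6, 7, 8} must be used), so Grace = 5.
Mona and Jack between them cover only {3, 6} — a naked pair. Remove those values from Alice, Frank, Dave, Priya.
That leaves Frank = 2. Strike 2 from Omar, Alice.
So Alice = 7.

7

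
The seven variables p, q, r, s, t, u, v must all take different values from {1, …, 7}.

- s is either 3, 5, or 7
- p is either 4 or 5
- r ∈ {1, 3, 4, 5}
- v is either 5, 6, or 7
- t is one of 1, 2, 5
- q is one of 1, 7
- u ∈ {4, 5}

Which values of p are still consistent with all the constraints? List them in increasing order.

Among the 7 variables, 2 fits only t (and all 7 values in {1, 2, 3, 4, 5, 6, 7} must be used), so t = 2.
Among the 6 still-open variables, 6 fits only v (and all 6 values in {1, 3, 4, 5, 6, 7} must be used), so v = 6.
The 2 variables p and u are confined to {4, 5}, which locks those values in; drop them from r, s.
No further eliminations apply; p can still be any of 4, 5.

4, 5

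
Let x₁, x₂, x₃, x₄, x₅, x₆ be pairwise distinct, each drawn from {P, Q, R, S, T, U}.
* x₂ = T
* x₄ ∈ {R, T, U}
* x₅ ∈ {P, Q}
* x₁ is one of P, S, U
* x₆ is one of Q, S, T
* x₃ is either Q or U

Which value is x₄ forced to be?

R

x₂'s domain is down to {T}, so x₂ = T. So x₄, x₆ can't be T.
Among the 5 still-open variables, R fits only x₄ (and all 5 values in {P, Q, R, S, U} must be used), so x₄ = R.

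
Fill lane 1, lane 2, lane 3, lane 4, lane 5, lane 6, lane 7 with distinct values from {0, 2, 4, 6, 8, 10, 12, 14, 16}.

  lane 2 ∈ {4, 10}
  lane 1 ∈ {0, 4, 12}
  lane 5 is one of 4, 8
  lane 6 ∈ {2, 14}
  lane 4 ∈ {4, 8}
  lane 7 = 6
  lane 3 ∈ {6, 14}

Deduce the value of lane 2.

10

lane 7's domain is down to {6}, so lane 7 = 6. So lane 3 can't be 6.
lane 3 must be 14 (only option left). Remove 14 from lane 6.
lane 6 must be 2 (only option left).
lane 4 and lane 5 between them cover only {4, 8} — a naked pair. Remove those values from lane 1, lane 2.
So lane 2 = 10.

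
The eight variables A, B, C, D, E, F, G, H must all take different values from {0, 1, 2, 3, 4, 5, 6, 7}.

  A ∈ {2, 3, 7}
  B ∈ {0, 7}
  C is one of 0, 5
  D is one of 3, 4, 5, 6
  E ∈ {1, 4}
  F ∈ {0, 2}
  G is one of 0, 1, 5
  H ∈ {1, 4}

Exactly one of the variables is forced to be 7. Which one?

Among the 8 variables, 6 fits only D (and all 8 values in {0, 1, 2, 3, 4, 5, 6, 7} must be used), so D = 6.
The 7 still-open variables draw from only 7 values {0, 1, 2, 3, 4, 5, 7}, so each is used; only A can be 3, hence A = 3.
The 6 still-open variables draw from only 6 values {0, 1, 2, 4, 5, 7}, so each is used; only F can be 2, hence F = 2.
The 5 still-open variables together cover exactly {0, 1, 4, 5, 7} — 5 values for 5 variables — and 7 appears only in B's list, so B = 7.

B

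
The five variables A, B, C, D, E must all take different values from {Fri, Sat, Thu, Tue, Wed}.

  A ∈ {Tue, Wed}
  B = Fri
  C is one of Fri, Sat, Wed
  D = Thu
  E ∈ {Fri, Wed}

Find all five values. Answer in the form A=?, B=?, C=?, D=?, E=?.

B's domain is down to {Fri}, so B = Fri. So C, E can't be Fri.
D's domain is down to {Thu}, so D = Thu.
E's domain is down to {Wed}, so E = Wed. So A, C can't be Wed.
A has just one choice, so A = Tue.
That leaves C = Sat.

A=Tue, B=Fri, C=Sat, D=Thu, E=Wed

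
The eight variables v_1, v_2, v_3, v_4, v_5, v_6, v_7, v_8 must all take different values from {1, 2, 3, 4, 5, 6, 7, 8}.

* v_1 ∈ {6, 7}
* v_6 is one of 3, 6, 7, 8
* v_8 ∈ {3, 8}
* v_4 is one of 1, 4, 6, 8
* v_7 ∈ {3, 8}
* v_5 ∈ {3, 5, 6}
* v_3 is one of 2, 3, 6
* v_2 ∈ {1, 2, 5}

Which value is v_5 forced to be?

5

Among the 8 variables, 4 fits only v_4 (and all 8 values in {1, 2, 3, 4, 5, 6, 7, 8} must be used), so v_4 = 4.
Among the 7 still-open variables, 1 fits only v_2 (and all 7 values in {1, 2, 3, 5, 6, 7, 8} must be used), so v_2 = 1.
The 6 still-open variables draw from only 6 values {2, 3, 5, 6, 7, 8}, so each is used; only v_3 can be 2, hence v_3 = 2.
The 5 still-open variables draw from only 5 values {3, 5, 6, 7, 8}, so each is used; only v_5 can be 5, hence v_5 = 5.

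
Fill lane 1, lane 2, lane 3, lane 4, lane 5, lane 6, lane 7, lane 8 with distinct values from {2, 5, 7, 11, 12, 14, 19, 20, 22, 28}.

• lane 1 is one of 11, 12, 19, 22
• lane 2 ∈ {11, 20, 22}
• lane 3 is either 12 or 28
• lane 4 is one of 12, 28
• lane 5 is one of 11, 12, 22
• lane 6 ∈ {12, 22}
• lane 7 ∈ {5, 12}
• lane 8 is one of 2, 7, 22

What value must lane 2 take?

The 2 variables lane 3 and lane 4 are confined to {12, 28}, which locks those values in; drop them from lane 1, lane 5, lane 6, lane 7.
lane 6 has just one choice, so lane 6 = 22. Strike 22 from lane 1, lane 2, lane 5, lane 8.
That leaves lane 7 = 5.
lane 5's domain is down to {11}, so lane 5 = 11. Remove 11 from lane 1, lane 2.
So lane 2 = 20.

20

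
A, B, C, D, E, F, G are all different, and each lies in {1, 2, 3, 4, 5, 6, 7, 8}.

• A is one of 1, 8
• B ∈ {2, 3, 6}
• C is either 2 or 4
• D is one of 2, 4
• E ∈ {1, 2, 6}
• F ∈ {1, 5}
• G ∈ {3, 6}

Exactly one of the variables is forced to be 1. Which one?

E

The 7 variables together cover exactly {1, 2, 3, 4, 5, 6, 8} — 7 values for 7 variables — and 5 appears only in F's list, so F = 5.
Among the 6 still-open variables, 8 fits only A (and all 6 values in {1, 2, 3, 4, 6, 8} must be used), so A = 8.
The 5 still-open variables draw from only 5 values {1, 2, 3, 4, 6}, so each is used; only E can be 1, hence E = 1.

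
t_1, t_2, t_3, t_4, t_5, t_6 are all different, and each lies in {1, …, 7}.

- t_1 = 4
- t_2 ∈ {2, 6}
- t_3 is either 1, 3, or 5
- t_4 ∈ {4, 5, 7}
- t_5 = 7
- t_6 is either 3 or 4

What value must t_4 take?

5

t_1 must be 4 (only option left). Remove 4 from t_4, t_6.
t_5's domain is down to {7}, so t_5 = 7. Eliminate 7 elsewhere: t_4.
So t_4 = 5.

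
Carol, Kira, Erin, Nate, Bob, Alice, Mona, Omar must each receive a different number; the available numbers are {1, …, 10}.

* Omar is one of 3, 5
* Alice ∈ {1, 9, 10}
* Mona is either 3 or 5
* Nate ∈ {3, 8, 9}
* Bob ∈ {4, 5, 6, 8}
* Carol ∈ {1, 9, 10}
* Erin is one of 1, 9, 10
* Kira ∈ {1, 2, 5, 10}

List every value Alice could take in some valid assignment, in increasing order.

Mona and Omar between them cover only {3, 5} — a naked pair. Remove those values from Kira, Nate, Bob.
Carol, Erin, Alice share exactly the 3 values {1, 9, 10}; by pigeonhole those values go to them, so strike 1, 9, 10 from Kira, Nate.
Kira must be 2 (only option left).
Nate's domain is down to {8}, so Nate = 8. Eliminate 8 elsewhere: Bob.
No further eliminations apply; Alice can still be any of 1, 9, 10.

1, 9, 10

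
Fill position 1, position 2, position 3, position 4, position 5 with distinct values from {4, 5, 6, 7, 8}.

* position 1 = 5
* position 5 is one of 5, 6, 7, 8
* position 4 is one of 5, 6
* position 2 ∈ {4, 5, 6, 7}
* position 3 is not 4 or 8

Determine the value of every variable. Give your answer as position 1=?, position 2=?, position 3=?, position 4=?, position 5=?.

position 1=5, position 2=4, position 3=7, position 4=6, position 5=8

position 1 has just one choice, so position 1 = 5. Strike 5 from position 2, position 3, position 4, position 5.
That leaves position 4 = 6. Remove 6 from position 2, position 3, position 5.
position 3 must be 7 (only option left). So position 2, position 5 can't be 7.
position 5 must be 8 (only option left).
position 2 has just one choice, so position 2 = 4.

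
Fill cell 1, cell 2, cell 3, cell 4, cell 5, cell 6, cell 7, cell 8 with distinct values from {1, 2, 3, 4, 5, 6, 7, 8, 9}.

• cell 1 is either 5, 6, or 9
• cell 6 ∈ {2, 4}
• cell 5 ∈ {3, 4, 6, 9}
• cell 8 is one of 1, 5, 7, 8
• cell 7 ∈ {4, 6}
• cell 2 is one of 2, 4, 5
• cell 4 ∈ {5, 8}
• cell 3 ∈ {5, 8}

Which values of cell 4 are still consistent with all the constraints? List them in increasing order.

cell 3 and cell 4 between them cover only {5, 8} — a naked pair. Remove those values from cell 1, cell 2, cell 8.
The 2 variables cell 2 and cell 6 are confined to {2, 4}, which locks those values in; drop them from cell 5, cell 7.
cell 7 must be 6 (only option left). Remove 6 from cell 1, cell 5.
cell 1 must be 9 (only option left). Remove 9 from cell 5.
cell 5 has just one choice, so cell 5 = 3.
No further eliminations apply; cell 4 can still be any of 5, 8.

5, 8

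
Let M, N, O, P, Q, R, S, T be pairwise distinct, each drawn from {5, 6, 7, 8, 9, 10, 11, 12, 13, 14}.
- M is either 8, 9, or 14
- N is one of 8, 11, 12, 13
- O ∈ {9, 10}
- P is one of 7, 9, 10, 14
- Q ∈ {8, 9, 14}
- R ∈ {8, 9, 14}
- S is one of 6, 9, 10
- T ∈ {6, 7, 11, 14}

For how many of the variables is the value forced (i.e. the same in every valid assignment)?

The 3 variables M, Q, R are confined to {8, 9, 14}, which locks those values in; drop them from N, O, P, S, T.
O has just one choice, so O = 10. Strike 10 from P, S.
P has just one choice, so P = 7. Remove 7 from T.
That leaves S = 6. So T can't be 6.
That leaves T = 11. So N can't be 11.
Determined: O=10, P=7, S=6, T=11. The other variables each still have more than one consistent value. That makes 4.

4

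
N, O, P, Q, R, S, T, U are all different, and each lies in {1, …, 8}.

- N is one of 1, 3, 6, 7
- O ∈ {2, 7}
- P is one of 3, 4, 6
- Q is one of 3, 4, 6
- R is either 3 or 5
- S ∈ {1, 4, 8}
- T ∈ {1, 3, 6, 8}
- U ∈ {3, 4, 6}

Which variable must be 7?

The 8 variables together cover exactly {1, 2, 3, 4, 5, 6, 7, 8} — 8 values for 8 variables — and 2 appears only in O's list, so O = 2.
Among the 7 still-open variables, 5 fits only R (and all 7 values in {1, 3, 4, 5, 6, 7, 8} must be used), so R = 5.
The 6 still-open variables draw from only 6 values {1, 3, 4, 6, 7, 8}, so each is used; only N can be 7, hence N = 7.

N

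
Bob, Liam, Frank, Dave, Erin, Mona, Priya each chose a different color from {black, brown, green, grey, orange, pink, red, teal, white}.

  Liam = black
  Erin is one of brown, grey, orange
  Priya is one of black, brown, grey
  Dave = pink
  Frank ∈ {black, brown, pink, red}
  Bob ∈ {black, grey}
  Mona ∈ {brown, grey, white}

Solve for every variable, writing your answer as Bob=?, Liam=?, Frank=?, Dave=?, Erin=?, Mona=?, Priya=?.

Liam must be black (only option left). Strike black from Bob, Frank, Priya.
That leaves Dave = pink. Eliminate pink elsewhere: Frank.
That leaves Bob = grey. Eliminate grey elsewhere: Erin, Mona, Priya.
Priya's domain is down to {brown}, so Priya = brown. So Frank, Erin, Mona can't be brown.
Frank has just one choice, so Frank = red.
Erin has just one choice, so Erin = orange.
Mona must be white (only option left).

Bob=grey, Liam=black, Frank=red, Dave=pink, Erin=orange, Mona=white, Priya=brown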